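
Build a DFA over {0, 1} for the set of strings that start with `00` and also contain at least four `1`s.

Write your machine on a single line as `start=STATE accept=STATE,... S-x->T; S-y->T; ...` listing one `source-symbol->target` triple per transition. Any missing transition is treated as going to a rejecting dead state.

Handle the two conditions separately and then intersect. One (4 states) tracks whether the input so far still matches the prefix `00`; the other (6 states) tracks the count of `1`s, saturating at 5. Each combined state is a pair, one component from each; accept when both components accept. Equivalent product states are then merged.
       0  1 
>  A   B  C 
   B   D  C 
   C   C  C 
   D   D  E 
   E   E  F 
   F   F  G 
   G   G  H 
 * H   H  H 
(> = start, * = accepting)

start=A; accept=H; A-0->B; A-1->C; B-0->D; B-1->C; C-0->C; C-1->C; D-0->D; D-1->E; E-0->E; E-1->F; F-0->F; F-1->G; G-0->G; G-1->H; H-0->H; H-1->H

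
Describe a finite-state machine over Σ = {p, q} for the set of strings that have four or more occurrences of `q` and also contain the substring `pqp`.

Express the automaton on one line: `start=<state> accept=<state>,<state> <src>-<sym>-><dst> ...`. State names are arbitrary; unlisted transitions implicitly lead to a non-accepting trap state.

Build one automaton per condition and run them in lockstep. The first has 6 states tracking the count of `q`s, saturating at 5; the second has 4 states tracking whether and how much of `pqp` has been seen. A product state is a pair (one from each), accepting exactly when both do. After merging equivalent states the machine shrinks.
       p  q 
>  A   B  C 
   B   B  D 
   C   E  F 
   D   G  F 
   E   E  H 
   F   I  J 
   G   G  K 
   H   K  J 
   I   I  L 
   J   M  J 
   K   K  N 
   L   N  J 
   M   M  O 
   N   N  P 
   O   P  J 
 * P   P  P 
(> = start, * = accepting)

start=A accept=P A-p->B A-q->C B-p->B B-q->D C-p->E C-q->F D-p->G D-q->F E-p->E E-q->H F-p->I F-q->J G-p->G G-q->K H-p->K H-q->J I-p->I I-q->L J-p->M J-q->J K-p->K K-q->N L-p->N L-q->J M-p->M M-q->O N-p->N N-q->P O-p->P O-q->J P-p->P P-q->P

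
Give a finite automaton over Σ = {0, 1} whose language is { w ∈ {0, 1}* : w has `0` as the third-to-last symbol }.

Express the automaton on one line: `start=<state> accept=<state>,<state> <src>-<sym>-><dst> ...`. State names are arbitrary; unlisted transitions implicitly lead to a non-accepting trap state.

start=s0 accept=s7,s8,s9,s10 s0-0->s1 s0-1->s2 s1-0->s3 s1-1->s4 s2-0->s5 s2-1->s6 s3-0->s7 s3-1->s8 s4-0->s9 s4-1->s10 s5-0->s11 s5-1->s12 s6-0->s13 s6-1->s14 s7-0->s7 s7-1->s8 s8-0->s9 s8-1->s10 s9-0->s11 s9-1->s12 s10-0->s13 s10-1->s14 s11-0->s7 s11-1->s8 s12-0->s9 s12-1->s10 s13-0->s11 s13-1->s12 s14-0->s13 s14-1->s14

Because acceptance depends on a position counted from the end, the machine has to buffer the most recent 3 symbols. Make each state the string of the last up-to-3 symbols read; on input `x` shift the window left and append `x`. Accept when the buffered window has length 3 and begins with `0`.
          0    1  
>  s0     s1   s2 
   s1     s3   s4 
   s2     s5   s6 
   s3     s7   s8 
   s4     s9  s10 
   s5    s11  s12 
   s6    s13  s14 
 * s7     s7   s8 
 * s8     s9  s10 
 * s9    s11  s12 
 * s10   s13  s14 
   s11    s7   s8 
   s12    s9  s10 
   s13   s11  s12 
   s14   s13  s14 
(> = start, * = accepting)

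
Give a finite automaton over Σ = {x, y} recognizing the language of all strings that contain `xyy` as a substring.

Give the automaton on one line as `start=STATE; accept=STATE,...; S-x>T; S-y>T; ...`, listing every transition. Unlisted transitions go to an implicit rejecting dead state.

Track how much of `xyy` has been matched so far: state A is no progress, D is the absorbing accept state reached once `xyy` has occurred. Intermediate states record partial matches; on a mismatch, fall back to the longest reusable overlap.
       x  y 
>  A   B  A 
   B   B  C 
   C   B  D 
 * D   D  D 
(> = start, * = accepting)

start=A; accept=D; A-x>B; A-y>A; B-x>B; B-y>C; C-x>B; C-y>D; D-x>D; D-y>D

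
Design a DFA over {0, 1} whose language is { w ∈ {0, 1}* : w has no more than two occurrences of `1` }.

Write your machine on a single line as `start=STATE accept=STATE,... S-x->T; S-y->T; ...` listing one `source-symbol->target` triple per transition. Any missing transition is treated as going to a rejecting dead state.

start=S0; accept=S0,S1,S2; S0-0->S0; S0-1->S1; S1-0->S1; S1-1->S2; S2-0->S2; S2-1->S3; S3-0->S3; S3-1->S3

Count `1`s, saturating at 3: states S0 through S2 mean 0 through 2 `1`s seen; S3 means more than 2. Each `1` increments (capped at S3); other symbols loop. Accept from {S0, S1, S2}.
With 4 states:
        0   1  
>* S0   S0  S1 
 * S1   S1  S2 
 * S2   S2  S3 
   S3   S3  S3 
(> = start, * = accepting)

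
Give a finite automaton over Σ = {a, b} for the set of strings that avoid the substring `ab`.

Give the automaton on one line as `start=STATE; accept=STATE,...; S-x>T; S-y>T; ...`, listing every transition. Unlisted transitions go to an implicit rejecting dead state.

start=s0; accept=s0,s1; s0-a>s1; s0-b>s0; s1-a>s1; s1-b>s2; s2-a>s2; s2-b>s2

This is the complement of 'contains `ab`'. Use the same substring-matching states — s0 through s2 holding how much of `ab` has just been matched — but flip the accepting set: everything except the trap s2 accepts.
A 3-state machine:
        a   b  
>* s0   s1  s0 
 * s1   s1  s2 
   s2   s2  s2 
(> = start, * = accepting)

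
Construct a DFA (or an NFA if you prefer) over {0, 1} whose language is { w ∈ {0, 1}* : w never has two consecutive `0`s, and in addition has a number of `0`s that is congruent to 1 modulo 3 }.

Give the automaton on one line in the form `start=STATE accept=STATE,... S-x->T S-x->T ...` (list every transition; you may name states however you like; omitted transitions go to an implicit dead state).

start=s0 accept=s1,s3 s0-0->s1 s0-1->s0 s1-0->s2 s1-1->s3 s2-0->s4 s2-1->s2 s3-0->s5 s3-1->s3 s4-0->s6 s4-1->s4 s5-0->s4 s5-1->s7 s6-0->s2 s6-1->s6 s7-0->s8 s7-1->s7 s8-0->s6 s8-1->s0

Handle the two conditions separately and then intersect. One (3 states) tracks partial matches of the forbidden pattern `00`; the other (3 states) tracks the count of `0`s modulo 3. Each combined state is a pair, one component from each; accept when both components accept.
With 9 states:
        0   1  
>  s0   s1  s0 
 * s1   s2  s3 
   s2   s4  s2 
 * s3   s5  s3 
   s4   s6  s4 
   s5   s4  s7 
   s6   s2  s6 
   s7   s8  s7 
   s8   s6  s0 
(> = start, * = accepting)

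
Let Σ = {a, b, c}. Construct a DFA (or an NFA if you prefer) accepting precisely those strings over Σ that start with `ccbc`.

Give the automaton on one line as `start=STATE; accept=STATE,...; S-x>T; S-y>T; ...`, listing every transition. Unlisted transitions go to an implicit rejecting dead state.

Walk along `ccbc` while the input agrees: from s0 take `c` to s1, and so on. Any deviation drops to the rejecting sink s5. Once s4 is reached the prefix is confirmed and every continuation is accepted.
A 6-state machine:
        a   b   c  
>  s0   s5  s5  s1 
   s1   s5  s5  s2 
   s2   s5  s3  s5 
   s3   s5  s5  s4 
 * s4   s4  s4  s4 
   s5   s5  s5  s5 
(> = start, * = accepting)

start=s0; accept=s4; s0-a>s5; s0-b>s5; s0-c>s1; s1-a>s5; s1-b>s5; s1-c>s2; s2-a>s5; s2-b>s3; s2-c>s5; s3-a>s5; s3-b>s5; s3-c>s4; s4-a>s4; s4-b>s4; s4-c>s4; s5-a>s5; s5-b>s5; s5-c>s5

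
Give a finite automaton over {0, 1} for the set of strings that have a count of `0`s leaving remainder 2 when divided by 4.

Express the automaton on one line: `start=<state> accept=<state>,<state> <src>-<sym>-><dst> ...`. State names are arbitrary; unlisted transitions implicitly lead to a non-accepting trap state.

start=q0 accept=q2 q0-0->q1 q0-1->q0 q1-0->q2 q1-1->q1 q2-0->q3 q2-1->q2 q3-0->q0 q3-1->q3

Keep the running count of `0`s modulo 4: each `0` advances along the cycle q0 → q1 → q2 → q3 → q0 while other symbols loop. Accept at q2.
With 4 states:
        0   1  
>  q0   q1  q0 
   q1   q2  q1 
 * q2   q3  q2 
   q3   q0  q3 
(> = start, * = accepting)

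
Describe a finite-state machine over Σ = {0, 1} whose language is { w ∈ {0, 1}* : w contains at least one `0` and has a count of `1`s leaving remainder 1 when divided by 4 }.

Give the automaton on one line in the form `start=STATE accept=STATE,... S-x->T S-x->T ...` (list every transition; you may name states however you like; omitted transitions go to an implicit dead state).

start=s0 accept=s3 s0-0->s1 s0-1->s2 s1-0->s1 s1-1->s3 s2-0->s3 s2-1->s4 s3-0->s3 s3-1->s5 s4-0->s5 s4-1->s6 s5-0->s5 s5-1->s7 s6-0->s7 s6-1->s0 s7-0->s7 s7-1->s1

Handle the two conditions separately and then intersect. The first has 3 states tracking the count of `0`s, saturating at 2; the second has 4 states tracking the count of `1`s modulo 4. A product state is a pair (one from each), accepting exactly when both do. Equivalent product states are then merged.
With 8 states:
        0   1  
>  s0   s1  s2 
   s1   s1  s3 
   s2   s3  s4 
 * s3   s3  s5 
   s4   s5  s6 
   s5   s5  s7 
   s6   s7  s0 
   s7   s7  s1 
(> = start, * = accepting)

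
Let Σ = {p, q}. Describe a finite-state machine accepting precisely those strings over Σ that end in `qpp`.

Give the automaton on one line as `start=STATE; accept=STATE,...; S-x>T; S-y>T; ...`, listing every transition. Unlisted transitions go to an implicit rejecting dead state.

Let each state record the length of the longest suffix of the input read so far that is also a prefix of `qpp`. s1 means the last symbol is `q`; s2 means the last 2 symbols are `qp`; s3 means the last 3 symbols are `qpp`. Accept only at s3, where the string currently ends in `qpp`.
        p   q  
>  s0   s0  s1 
   s1   s2  s1 
   s2   s3  s1 
 * s3   s0  s1 
(> = start, * = accepting)

start=s0; accept=s3; s0-p>s0; s0-q>s1; s1-p>s2; s1-q>s1; s2-p>s3; s2-q>s1; s3-p>s0; s3-q>s1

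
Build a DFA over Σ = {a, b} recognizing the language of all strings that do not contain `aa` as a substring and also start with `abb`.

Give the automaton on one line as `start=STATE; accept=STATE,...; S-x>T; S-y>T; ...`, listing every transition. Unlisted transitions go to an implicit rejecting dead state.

Build one automaton per condition and run them in lockstep. One (3 states) tracks partial matches of the forbidden pattern `aa`; the other (5 states) tracks whether the input so far still matches the prefix `abb`. Each combined state is a pair, one component from each; accept when both components accept.
9 states suffice.
        a   b  
>  S0   S1  S2 
   S1   S3  S4 
   S2   S5  S2 
   S3   S3  S3 
   S4   S5  S6 
   S5   S3  S2 
 * S6   S7  S6 
 * S7   S8  S6 
   S8   S8  S8 
(> = start, * = accepting)

start=S0; accept=S6,S7; S0-a>S1; S0-b>S2; S1-a>S3; S1-b>S4; S2-a>S5; S2-b>S2; S3-a>S3; S3-b>S3; S4-a>S5; S4-b>S6; S5-a>S3; S5-b>S2; S6-a>S7; S6-b>S6; S7-a>S8; S7-b>S6; S8-a>S8; S8-b>S8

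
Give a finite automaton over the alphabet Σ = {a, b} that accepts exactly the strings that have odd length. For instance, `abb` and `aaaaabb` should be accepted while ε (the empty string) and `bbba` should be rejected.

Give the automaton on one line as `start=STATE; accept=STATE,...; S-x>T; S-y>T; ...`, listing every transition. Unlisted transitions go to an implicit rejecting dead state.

Count input length modulo 2: every symbol advances one step around the cycle s0 → s1 → s0. Accept at s1.
With 2 states:
        a   b  
>  s0   s1  s1 
 * s1   s0  s0 
(> = start, * = accepting)

start=s0; accept=s1; s0-a>s1; s0-b>s1; s1-a>s0; s1-b>s0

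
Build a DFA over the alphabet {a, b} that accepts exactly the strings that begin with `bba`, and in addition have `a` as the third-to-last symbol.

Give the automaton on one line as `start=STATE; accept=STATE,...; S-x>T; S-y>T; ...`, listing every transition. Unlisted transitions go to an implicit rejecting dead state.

Run two small machines in parallel and take their product. One (5 states) tracks whether the input so far still matches the prefix `bba`; the other (15 states) tracks the last 3 symbols read. Each combined state is a pair, one component from each; accept when both components accept.
A 23-state machine:
          a    b  
>  q0     q1   q2 
   q1     q3   q4 
   q2     q5   q6 
   q3     q7   q8 
   q4     q9  q10 
   q5    q11  q12 
   q6    q13  q14 
   q7     q7   q8 
   q8     q9  q10 
   q9    q11  q12 
   q10   q15  q14 
   q11    q7   q8 
   q12    q9  q10 
   q13   q16  q17 
   q14   q15  q14 
   q15   q11  q12 
   q16   q18  q19 
   q17   q20  q21 
 * q18   q18  q19 
 * q19   q20  q21 
 * q20   q16  q17 
 * q21   q13  q22 
   q22   q13  q22 
(> = start, * = accepting)

start=q0; accept=q18,q19,q20,q21; q0-a>q1; q0-b>q2; q1-a>q3; q1-b>q4; q2-a>q5; q2-b>q6; q3-a>q7; q3-b>q8; q4-a>q9; q4-b>q10; q5-a>q11; q5-b>q12; q6-a>q13; q6-b>q14; q7-a>q7; q7-b>q8; q8-a>q9; q8-b>q10; q9-a>q11; q9-b>q12; q10-a>q15; q10-b>q14; q11-a>q7; q11-b>q8; q12-a>q9; q12-b>q10; q13-a>q16; q13-b>q17; q14-a>q15; q14-b>q14; q15-a>q11; q15-b>q12; q16-a>q18; q16-b>q19; q17-a>q20; q17-b>q21; q18-a>q18; q18-b>q19; q19-a>q20; q19-b>q21; q20-a>q16; q20-b>q17; q21-a>q13; q21-b>q22; q22-a>q13; q22-b>q22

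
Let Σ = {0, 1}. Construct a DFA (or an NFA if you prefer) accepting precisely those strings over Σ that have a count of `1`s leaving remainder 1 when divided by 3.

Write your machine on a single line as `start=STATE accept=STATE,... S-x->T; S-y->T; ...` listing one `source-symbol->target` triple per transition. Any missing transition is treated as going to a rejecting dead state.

The only thing that matters is how many `1`s have appeared, reduced mod 3. Use one state per residue: q0 for 0, …, q2 for 2. Reading `1` moves to the next residue; anything else stays put. q1 is accepting.
        0   1  
>  q0   q0  q1 
 * q1   q1  q2 
   q2   q2  q0 
(> = start, * = accepting)

start=q0; accept=q1; q0-0->q0; q0-1->q1; q1-0->q1; q1-1->q2; q2-0->q2; q2-1->q0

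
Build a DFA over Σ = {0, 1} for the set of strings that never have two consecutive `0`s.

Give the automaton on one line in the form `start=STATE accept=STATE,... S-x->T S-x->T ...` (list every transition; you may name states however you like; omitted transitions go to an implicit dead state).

start=A accept=A,B A-0->B A-1->A B-0->C B-1->A C-0->C C-1->C

Track partial matches of the forbidden pattern `00`. State C is a dead state reached once `00` has occurred; every other state accepts. A means no part of `00` is currently matched.
3 states suffice.
       0  1 
>* A   B  A 
 * B   C  A 
   C   C  C 
(> = start, * = accepting)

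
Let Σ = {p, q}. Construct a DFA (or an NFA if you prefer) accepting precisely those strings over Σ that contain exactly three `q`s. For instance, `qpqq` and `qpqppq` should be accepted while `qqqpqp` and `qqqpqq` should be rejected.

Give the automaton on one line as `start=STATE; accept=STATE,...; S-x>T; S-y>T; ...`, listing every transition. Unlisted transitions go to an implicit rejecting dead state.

start=S0; accept=S3; S0-p>S0; S0-q>S1; S1-p>S1; S1-q>S2; S2-p>S2; S2-q>S3; S3-p>S3; S3-q>S4; S4-p>S4; S4-q>S4

Only the number of `q`s matters, and only up to 4. Make a chain S0 → S1 → S2 → S3 → S4 advanced by each `q` (with S4 absorbing); every other symbol self-loops. The accepting set is {S3}.
With 5 states:
        p   q  
>  S0   S0  S1 
   S1   S1  S2 
   S2   S2  S3 
 * S3   S3  S4 
   S4   S4  S4 
(> = start, * = accepting)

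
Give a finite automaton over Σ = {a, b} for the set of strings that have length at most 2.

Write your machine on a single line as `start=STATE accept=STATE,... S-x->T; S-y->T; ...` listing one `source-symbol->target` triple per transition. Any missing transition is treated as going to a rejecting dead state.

Count input length up to 3: every symbol moves from q0 toward q3, which means 'more than 2' and absorbs. Accept from {q0, q1, q2}.
4 states suffice.
        a   b  
>* q0   q1  q1 
 * q1   q2  q2 
 * q2   q3  q3 
   q3   q3  q3 
(> = start, * = accepting)

start=q0; accept=q0,q1,q2; q0-a->q1; q0-b->q1; q1-a->q2; q1-b->q2; q2-a->q3; q2-b->q3; q3-a->q3; q3-b->q3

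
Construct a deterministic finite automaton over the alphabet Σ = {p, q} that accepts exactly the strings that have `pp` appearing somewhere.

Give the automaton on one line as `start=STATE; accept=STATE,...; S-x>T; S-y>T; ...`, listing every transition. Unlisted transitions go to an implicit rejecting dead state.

start=s0; accept=s2; s0-p>s1; s0-q>s0; s1-p>s2; s1-q>s0; s2-p>s2; s2-q>s2

States s0..s1 record the length of the longest prefix of `pp` that matches the current input suffix. Reaching s2 means `pp` has been seen, and we stay there forever. Accept from s2.
A 3-state machine:
        p   q  
>  s0   s1  s0 
   s1   s2  s0 
 * s2   s2  s2 
(> = start, * = accepting)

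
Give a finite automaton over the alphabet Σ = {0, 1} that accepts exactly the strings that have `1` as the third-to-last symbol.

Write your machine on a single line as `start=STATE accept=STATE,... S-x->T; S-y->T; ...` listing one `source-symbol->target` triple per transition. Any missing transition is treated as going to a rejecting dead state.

start=s0; accept=s11,s12,s13,s14; s0-0->s1; s0-1->s2; s1-0->s3; s1-1->s4; s2-0->s5; s2-1->s6; s3-0->s7; s3-1->s8; s4-0->s9; s4-1->s10; s5-0->s11; s5-1->s12; s6-0->s13; s6-1->s14; s7-0->s7; s7-1->s8; s8-0->s9; s8-1->s10; s9-0->s11; s9-1->s12; s10-0->s13; s10-1->s14; s11-0->s7; s11-1->s8; s12-0->s9; s12-1->s10; s13-0->s11; s13-1->s12; s14-0->s13; s14-1->s14

Because acceptance depends on a position counted from the end, the machine has to buffer the most recent 3 symbols. Make each state the string of the last up-to-3 symbols read; on input `x` shift the window left and append `x`. Accept when the buffered window has length 3 and begins with `1`.
15 states suffice.
          0    1  
>  s0     s1   s2 
   s1     s3   s4 
   s2     s5   s6 
   s3     s7   s8 
   s4     s9  s10 
   s5    s11  s12 
   s6    s13  s14 
   s7     s7   s8 
   s8     s9  s10 
   s9    s11  s12 
   s10   s13  s14 
 * s11    s7   s8 
 * s12    s9  s10 
 * s13   s11  s12 
 * s14   s13  s14 
(> = start, * = accepting)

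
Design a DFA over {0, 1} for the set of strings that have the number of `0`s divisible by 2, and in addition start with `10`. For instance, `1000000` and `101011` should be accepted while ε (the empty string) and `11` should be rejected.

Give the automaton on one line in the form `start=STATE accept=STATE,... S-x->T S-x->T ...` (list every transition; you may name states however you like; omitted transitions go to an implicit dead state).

start=S0 accept=S5 S0-0->S1 S0-1->S2 S1-0->S3 S1-1->S1 S2-0->S4 S2-1->S3 S3-0->S1 S3-1->S3 S4-0->S5 S4-1->S4 S5-0->S4 S5-1->S5

Run two small machines in parallel and take their product. The first has 2 states tracking the count of `0`s modulo 2; the second has 4 states tracking whether the input so far still matches the prefix `10`. A product state is a pair (one from each), accepting exactly when both do.
6 states suffice.
        0   1  
>  S0   S1  S2 
   S1   S3  S1 
   S2   S4  S3 
   S3   S1  S3 
   S4   S5  S4 
 * S5   S4  S5 
(> = start, * = accepting)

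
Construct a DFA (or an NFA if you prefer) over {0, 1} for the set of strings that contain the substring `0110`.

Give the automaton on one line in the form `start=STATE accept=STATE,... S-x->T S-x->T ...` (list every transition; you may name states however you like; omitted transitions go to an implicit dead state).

Track how much of `0110` has been matched so far: state q0 is no progress, q4 is the absorbing accept state reached once `0110` has occurred. Intermediate states record partial matches; on a mismatch, fall back to the longest reusable overlap.
A 5-state machine:
        0   1  
>  q0   q1  q0 
   q1   q1  q2 
   q2   q1  q3 
   q3   q4  q0 
 * q4   q4  q4 
(> = start, * = accepting)

start=q0 accept=q4 q0-0->q1 q0-1->q0 q1-0->q1 q1-1->q2 q2-0->q1 q2-1->q3 q3-0->q4 q3-1->q0 q4-0->q4 q4-1->q4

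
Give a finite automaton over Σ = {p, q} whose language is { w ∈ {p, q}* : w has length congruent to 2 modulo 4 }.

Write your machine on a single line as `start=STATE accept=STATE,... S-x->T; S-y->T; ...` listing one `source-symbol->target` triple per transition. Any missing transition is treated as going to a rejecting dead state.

Only the length mod 4 matters, so use a 4-cycle: from any state, every input symbol moves to the next state, wrapping D back to A. Mark C accepting.
A 4-state machine:
       p  q 
>  A   B  B 
   B   C  C 
 * C   D  D 
   D   A  A 
(> = start, * = accepting)

start=A; accept=C; A-p->B; A-q->B; B-p->C; B-q->C; C-p->D; C-q->D; D-p->A; D-q->A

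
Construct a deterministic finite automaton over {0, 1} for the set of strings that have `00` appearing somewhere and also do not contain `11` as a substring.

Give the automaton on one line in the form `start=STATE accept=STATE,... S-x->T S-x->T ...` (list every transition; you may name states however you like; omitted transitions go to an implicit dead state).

Run two small machines in parallel and take their product. One (3 states) tracks whether and how much of `00` has been seen; the other (3 states) tracks partial matches of the forbidden pattern `11`. Each combined state is a pair, one component from each; accept when both components accept. Minimizing collapses redundant product states.
A 6-state machine:
        0   1  
>  S0   S1  S2 
   S1   S3  S2 
   S2   S1  S4 
 * S3   S3  S5 
   S4   S4  S4 
 * S5   S3  S4 
(> = start, * = accepting)

start=S0 accept=S3,S5 S0-0->S1 S0-1->S2 S1-0->S3 S1-1->S2 S2-0->S1 S2-1->S4 S3-0->S3 S3-1->S5 S4-0->S4 S4-1->S4 S5-0->S3 S5-1->S4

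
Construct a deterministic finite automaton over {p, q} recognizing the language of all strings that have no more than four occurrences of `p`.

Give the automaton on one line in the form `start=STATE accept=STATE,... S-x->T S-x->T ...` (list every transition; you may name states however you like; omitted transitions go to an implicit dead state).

start=A accept=A,B,C,D,E A-p->B A-q->A B-p->C B-q->B C-p->D C-q->C D-p->E D-q->D E-p->F E-q->E F-p->F F-q->F

Count `p`s, saturating at 5: states A through E mean 0 through 4 `p`s seen; F means more than 4. Each `p` increments (capped at F); other symbols loop. Accept from {A, B, C, D, E}.
       p  q 
>* A   B  A 
 * B   C  B 
 * C   D  C 
 * D   E  D 
 * E   F  E 
   F   F  F 
(> = start, * = accepting)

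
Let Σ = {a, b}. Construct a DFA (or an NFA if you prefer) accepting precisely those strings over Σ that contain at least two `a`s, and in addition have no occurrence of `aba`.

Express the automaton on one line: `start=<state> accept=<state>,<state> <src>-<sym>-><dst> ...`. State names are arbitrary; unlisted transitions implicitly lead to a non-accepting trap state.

start=q0 accept=q2,q4,q7 q0-a->q1 q0-b->q0 q1-a->q2 q1-b->q3 q2-a->q2 q2-b->q4 q3-a->q5 q3-b->q6 q4-a->q5 q4-b->q7 q5-a->q5 q5-b->q5 q6-a->q2 q6-b->q6 q7-a->q2 q7-b->q7

Handle the two conditions separately and then intersect. The first has 4 states tracking the count of `a`s, saturating at 3; the second has 4 states tracking partial matches of the forbidden pattern `aba`. A product state is a pair (one from each), accepting exactly when both do. Equivalent product states are then merged.
With 8 states:
        a   b  
>  q0   q1  q0 
   q1   q2  q3 
 * q2   q2  q4 
   q3   q5  q6 
 * q4   q5  q7 
   q5   q5  q5 
   q6   q2  q6 
 * q7   q2  q7 
(> = start, * = accepting)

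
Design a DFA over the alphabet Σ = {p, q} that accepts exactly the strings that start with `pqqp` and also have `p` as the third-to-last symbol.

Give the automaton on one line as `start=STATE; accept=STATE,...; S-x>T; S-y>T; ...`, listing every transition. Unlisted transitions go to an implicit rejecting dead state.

Handle the two conditions separately and then intersect. The first has 6 states tracking whether the input so far still matches the prefix `pqqp`; the second has 15 states tracking the last 3 symbols read. A product state is a pair (one from each), accepting exactly when both do.
A 24-state machine:
          p    q  
>  S0     S1   S2 
   S1     S3   S4 
   S2     S5   S6 
   S3     S7   S8 
   S4     S9  S10 
   S5    S11  S12 
   S6    S13  S14 
   S7     S7   S8 
   S8     S9  S15 
   S9    S11  S12 
   S10   S16  S14 
   S11    S7   S8 
   S12    S9  S15 
   S13   S11  S12 
   S14   S13  S14 
   S15   S13  S14 
   S16   S17  S18 
   S17   S19  S20 
   S18   S21  S22 
 * S19   S19  S20 
 * S20   S21  S22 
 * S21   S17  S18 
 * S22   S16  S23 
   S23   S16  S23 
(> = start, * = accepting)

start=S0; accept=S19,S20,S21,S22; S0-p>S1; S0-q>S2; S1-p>S3; S1-q>S4; S2-p>S5; S2-q>S6; S3-p>S7; S3-q>S8; S4-p>S9; S4-q>S10; S5-p>S11; S5-q>S12; S6-p>S13; S6-q>S14; S7-p>S7; S7-q>S8; S8-p>S9; S8-q>S15; S9-p>S11; S9-q>S12; S10-p>S16; S10-q>S14; S11-p>S7; S11-q>S8; S12-p>S9; S12-q>S15; S13-p>S11; S13-q>S12; S14-p>S13; S14-q>S14; S15-p>S13; S15-q>S14; S16-p>S17; S16-q>S18; S17-p>S19; S17-q>S20; S18-p>S21; S18-q>S22; S19-p>S19; S19-q>S20; S20-p>S21; S20-q>S22; S21-p>S17; S21-q>S18; S22-p>S16; S22-q>S23; S23-p>S16; S23-q>S23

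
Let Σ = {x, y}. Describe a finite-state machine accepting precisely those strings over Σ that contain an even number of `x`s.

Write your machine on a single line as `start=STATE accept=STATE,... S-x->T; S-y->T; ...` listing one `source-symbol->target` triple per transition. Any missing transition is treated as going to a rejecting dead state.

The only thing that matters is how many `x`s have appeared, reduced mod 2. Use one state per residue: s0 for 0, …, s1 for 1. Reading `x` moves to the next residue; anything else stays put. s0 is accepting.
2 states suffice.
        x   y  
>* s0   s1  s0 
   s1   s0  s1 
(> = start, * = accepting)

start=s0; accept=s0; s0-x->s1; s0-y->s0; s1-x->s0; s1-y->s1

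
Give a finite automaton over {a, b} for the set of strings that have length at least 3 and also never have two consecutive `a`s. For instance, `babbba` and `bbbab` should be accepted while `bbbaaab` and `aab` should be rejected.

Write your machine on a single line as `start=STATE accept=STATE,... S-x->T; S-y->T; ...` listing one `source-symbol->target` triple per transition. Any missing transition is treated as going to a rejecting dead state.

Handle the two conditions separately and then intersect. One (5 states) tracks the input length, saturating at 4; the other (3 states) tracks partial matches of the forbidden pattern `aa`. Each combined state is a pair, one component from each; accept when both components accept. After merging equivalent states the machine shrinks.
        a   b  
>  q0   q1  q2 
   q1   q3  q4 
   q2   q5  q4 
   q3   q3  q3 
   q4   q6  q7 
   q5   q3  q7 
 * q6   q3  q7 
 * q7   q6  q7 
(> = start, * = accepting)

start=q0; accept=q6,q7; q0-a->q1; q0-b->q2; q1-a->q3; q1-b->q4; q2-a->q5; q2-b->q4; q3-a->q3; q3-b->q3; q4-a->q6; q4-b->q7; q5-a->q3; q5-b->q7; q6-a->q3; q6-b->q7; q7-a->q6; q7-b->q7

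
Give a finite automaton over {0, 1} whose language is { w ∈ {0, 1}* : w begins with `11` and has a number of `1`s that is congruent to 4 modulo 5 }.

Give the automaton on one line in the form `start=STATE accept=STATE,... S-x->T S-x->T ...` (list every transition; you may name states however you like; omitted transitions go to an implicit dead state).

start=q0 accept=q8 q0-0->q1 q0-1->q2 q1-0->q1 q1-1->q3 q2-0->q3 q2-1->q4 q3-0->q3 q3-1->q5 q4-0->q4 q4-1->q6 q5-0->q5 q5-1->q7 q6-0->q6 q6-1->q8 q7-0->q7 q7-1->q9 q8-0->q8 q8-1->q10 q9-0->q9 q9-1->q1 q10-0->q10 q10-1->q11 q11-0->q11 q11-1->q4

Handle the two conditions separately and then intersect. One (4 states) tracks whether the input so far still matches the prefix `11`; the other (5 states) tracks the count of `1`s modulo 5. Each combined state is a pair, one component from each; accept when both components accept.
A 12-state machine:
          0    1  
>  q0     q1   q2 
   q1     q1   q3 
   q2     q3   q4 
   q3     q3   q5 
   q4     q4   q6 
   q5     q5   q7 
   q6     q6   q8 
   q7     q7   q9 
 * q8     q8  q10 
   q9     q9   q1 
   q10   q10  q11 
   q11   q11   q4 
(> = start, * = accepting)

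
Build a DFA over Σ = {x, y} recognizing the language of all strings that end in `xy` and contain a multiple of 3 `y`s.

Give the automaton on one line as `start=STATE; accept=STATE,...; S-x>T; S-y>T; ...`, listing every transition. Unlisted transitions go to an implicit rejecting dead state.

start=A; accept=E; A-x>A; A-y>B; B-x>B; B-y>C; C-x>D; C-y>A; D-x>D; D-y>E; E-x>A; E-y>B

Handle the two conditions separately and then intersect. The first has 3 states tracking how much of the suffix `xy` has currently been matched; the second has 3 states tracking the count of `y`s modulo 3. A product state is a pair (one from each), accepting exactly when both do. After merging equivalent states the machine shrinks.
With 5 states:
       x  y 
>  A   A  B 
   B   B  C 
   C   D  A 
   D   D  E 
 * E   A  B 
(> = start, * = accepting)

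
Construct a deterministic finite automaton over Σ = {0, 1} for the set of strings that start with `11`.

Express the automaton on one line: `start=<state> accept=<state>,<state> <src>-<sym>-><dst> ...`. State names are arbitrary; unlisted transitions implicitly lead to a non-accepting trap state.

Check the first 2 symbols one by one: A through B record how many have matched `11` so far; any wrong symbol goes to the dead state D. After all 2 match we enter the accepting sink C.
4 states suffice.
       0  1 
>  A   D  B 
   B   D  C 
 * C   C  C 
   D   D  D 
(> = start, * = accepting)

start=A accept=C A-0->D A-1->B B-0->D B-1->C C-0->C C-1->C D-0->D D-1->D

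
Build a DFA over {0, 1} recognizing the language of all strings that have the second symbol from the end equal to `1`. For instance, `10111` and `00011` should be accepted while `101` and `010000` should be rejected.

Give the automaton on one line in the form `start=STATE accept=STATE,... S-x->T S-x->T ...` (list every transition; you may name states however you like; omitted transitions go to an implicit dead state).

Because acceptance depends on a position counted from the end, the machine has to buffer the most recent 2 symbols. Make each state the string of the last up-to-2 symbols read; on input `x` shift the window left and append `x`. Accept when the buffered window has length 2 and begins with `1`.
        0   1  
>  S0   S1  S2 
   S1   S3  S4 
   S2   S5  S6 
   S3   S3  S4 
   S4   S5  S6 
 * S5   S3  S4 
 * S6   S5  S6 
(> = start, * = accepting)

start=S0 accept=S5,S6 S0-0->S1 S0-1->S2 S1-0->S3 S1-1->S4 S2-0->S5 S2-1->S6 S3-0->S3 S3-1->S4 S4-0->S5 S4-1->S6 S5-0->S3 S5-1->S4 S6-0->S5 S6-1->S6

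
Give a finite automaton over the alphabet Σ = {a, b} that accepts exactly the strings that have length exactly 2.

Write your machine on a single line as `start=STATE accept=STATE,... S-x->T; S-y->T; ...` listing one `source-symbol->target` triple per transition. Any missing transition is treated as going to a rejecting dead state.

start=S0; accept=S2; S0-a->S1; S0-b->S1; S1-a->S2; S1-b->S2; S2-a->S3; S2-b->S3; S3-a->S3; S3-b->S3

We only need to distinguish lengths 0, 1, …, 2, and '>2'. Chain S0 → S1 → S2 → S3 on every symbol, with S3 looping. Accepting states: {S2}.
        a   b  
>  S0   S1  S1 
   S1   S2  S2 
 * S2   S3  S3 
   S3   S3  S3 
(> = start, * = accepting)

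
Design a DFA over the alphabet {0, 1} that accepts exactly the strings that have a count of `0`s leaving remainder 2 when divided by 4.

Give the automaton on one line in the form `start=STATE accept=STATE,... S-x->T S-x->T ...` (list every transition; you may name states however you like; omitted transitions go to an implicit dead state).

start=q0 accept=q2 q0-0->q1 q0-1->q0 q1-0->q2 q1-1->q1 q2-0->q3 q2-1->q2 q3-0->q0 q3-1->q3

Keep the running count of `0`s modulo 4: each `0` advances along the cycle q0 → q1 → q2 → q3 → q0 while other symbols loop. Accept at q2.
A 4-state machine:
        0   1  
>  q0   q1  q0 
   q1   q2  q1 
 * q2   q3  q2 
   q3   q0  q3 
(> = start, * = accepting)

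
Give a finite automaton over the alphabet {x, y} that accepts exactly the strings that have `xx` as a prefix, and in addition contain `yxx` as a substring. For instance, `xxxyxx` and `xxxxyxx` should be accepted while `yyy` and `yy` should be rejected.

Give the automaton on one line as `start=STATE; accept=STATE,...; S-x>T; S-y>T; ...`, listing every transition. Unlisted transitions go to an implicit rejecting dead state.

start=S0; accept=S8; S0-x>S1; S0-y>S2; S1-x>S3; S1-y>S2; S2-x>S4; S2-y>S2; S3-x>S3; S3-y>S5; S4-x>S6; S4-y>S2; S5-x>S7; S5-y>S5; S6-x>S6; S6-y>S6; S7-x>S8; S7-y>S5; S8-x>S8; S8-y>S8

Handle the two conditions separately and then intersect. One (4 states) tracks whether the input so far still matches the prefix `xx`; the other (4 states) tracks whether and how much of `yxx` has been seen. Each combined state is a pair, one component from each; accept when both components accept.
A 9-state machine:
        x   y  
>  S0   S1  S2 
   S1   S3  S2 
   S2   S4  S2 
   S3   S3  S5 
   S4   S6  S2 
   S5   S7  S5 
   S6   S6  S6 
   S7   S8  S5 
 * S8   S8  S8 
(> = start, * = accepting)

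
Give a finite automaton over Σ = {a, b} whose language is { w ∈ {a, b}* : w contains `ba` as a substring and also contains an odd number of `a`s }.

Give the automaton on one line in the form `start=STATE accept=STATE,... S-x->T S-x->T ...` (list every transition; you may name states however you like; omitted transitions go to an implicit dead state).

start=S0 accept=S4 S0-a->S1 S0-b->S2 S1-a->S0 S1-b->S3 S2-a->S4 S2-b->S2 S3-a->S2 S3-b->S3 S4-a->S2 S4-b->S4

Handle the two conditions separately and then intersect. The first has 3 states tracking whether and how much of `ba` has been seen; the second has 2 states tracking the count of `a`s modulo 2. A product state is a pair (one from each), accepting exactly when both do. After merging equivalent states the machine shrinks.
5 states suffice.
        a   b  
>  S0   S1  S2 
   S1   S0  S3 
   S2   S4  S2 
   S3   S2  S3 
 * S4   S2  S4 
(> = start, * = accepting)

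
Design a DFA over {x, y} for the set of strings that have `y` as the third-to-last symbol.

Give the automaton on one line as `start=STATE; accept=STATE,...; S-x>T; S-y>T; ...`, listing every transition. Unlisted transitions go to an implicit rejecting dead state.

start=q0; accept=q11,q12,q13,q14; q0-x>q1; q0-y>q2; q1-x>q3; q1-y>q4; q2-x>q5; q2-y>q6; q3-x>q7; q3-y>q8; q4-x>q9; q4-y>q10; q5-x>q11; q5-y>q12; q6-x>q13; q6-y>q14; q7-x>q7; q7-y>q8; q8-x>q9; q8-y>q10; q9-x>q11; q9-y>q12; q10-x>q13; q10-y>q14; q11-x>q7; q11-y>q8; q12-x>q9; q12-y>q10; q13-x>q11; q13-y>q12; q14-x>q13; q14-y>q14

A DFA must remember the last 3 symbols (since which symbol is third-to-last isn't known until the input ends). Use one state per possible window of the last ≤3 symbols; accept from those whose window starts with `y`.
A 15-state machine:
          x    y  
>  q0     q1   q2 
   q1     q3   q4 
   q2     q5   q6 
   q3     q7   q8 
   q4     q9  q10 
   q5    q11  q12 
   q6    q13  q14 
   q7     q7   q8 
   q8     q9  q10 
   q9    q11  q12 
   q10   q13  q14 
 * q11    q7   q8 
 * q12    q9  q10 
 * q13   q11  q12 
 * q14   q13  q14 
(> = start, * = accepting)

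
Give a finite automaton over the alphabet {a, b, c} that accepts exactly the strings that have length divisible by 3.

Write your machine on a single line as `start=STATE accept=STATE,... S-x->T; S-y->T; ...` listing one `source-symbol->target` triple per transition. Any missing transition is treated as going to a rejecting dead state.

Count input length modulo 3: every symbol advances one step around the cycle s0 → s1 → s2 → s0. Accept at s0.
3 states suffice.
        a   b   c  
>* s0   s1  s1  s1 
   s1   s2  s2  s2 
   s2   s0  s0  s0 
(> = start, * = accepting)

start=s0; accept=s0; s0-a->s1; s0-b->s1; s0-c->s1; s1-a->s2; s1-b->s2; s1-c->s2; s2-a->s0; s2-b->s0; s2-c->s0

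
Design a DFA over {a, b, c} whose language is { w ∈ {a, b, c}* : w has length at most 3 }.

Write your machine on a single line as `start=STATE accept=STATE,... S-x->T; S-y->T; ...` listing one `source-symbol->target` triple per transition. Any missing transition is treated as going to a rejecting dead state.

Count input length up to 4: every symbol moves from S0 toward S4, which means 'more than 3' and absorbs. Accept from {S0, S1, S2, S3}.
A 5-state machine:
        a   b   c  
>* S0   S1  S1  S1 
 * S1   S2  S2  S2 
 * S2   S3  S3  S3 
 * S3   S4  S4  S4 
   S4   S4  S4  S4 
(> = start, * = accepting)

start=S0; accept=S0,S1,S2,S3; S0-a->S1; S0-b->S1; S0-c->S1; S1-a->S2; S1-b->S2; S1-c->S2; S2-a->S3; S2-b->S3; S2-c->S3; S3-a->S4; S3-b->S4; S3-c->S4; S4-a->S4; S4-b->S4; S4-c->S4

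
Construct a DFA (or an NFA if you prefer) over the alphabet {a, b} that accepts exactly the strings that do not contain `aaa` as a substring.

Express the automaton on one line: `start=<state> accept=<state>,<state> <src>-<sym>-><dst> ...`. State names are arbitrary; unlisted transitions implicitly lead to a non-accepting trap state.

start=q0 accept=q0,q1,q2 q0-a->q1 q0-b->q0 q1-a->q2 q1-b->q0 q2-a->q3 q2-b->q0 q3-a->q3 q3-b->q3

Track partial matches of the forbidden pattern `aaa`. State q3 is a dead state reached once `aaa` has occurred; every other state accepts. q0 means no part of `aaa` is currently matched.
4 states suffice.
        a   b  
>* q0   q1  q0 
 * q1   q2  q0 
 * q2   q3  q0 
   q3   q3  q3 
(> = start, * = accepting)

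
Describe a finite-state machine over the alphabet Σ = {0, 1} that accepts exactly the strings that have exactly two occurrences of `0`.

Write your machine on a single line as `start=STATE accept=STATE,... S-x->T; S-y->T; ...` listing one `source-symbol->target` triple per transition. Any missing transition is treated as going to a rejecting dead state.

Only the number of `0`s matters, and only up to 3. Make a chain s0 → s1 → s2 → s3 advanced by each `0` (with s3 absorbing); every other symbol self-loops. The accepting set is {s2}.
With 4 states:
        0   1  
>  s0   s1  s0 
   s1   s2  s1 
 * s2   s3  s2 
   s3   s3  s3 
(> = start, * = accepting)

start=s0; accept=s2; s0-0->s1; s0-1->s0; s1-0->s2; s1-1->s1; s2-0->s3; s2-1->s2; s3-0->s3; s3-1->s3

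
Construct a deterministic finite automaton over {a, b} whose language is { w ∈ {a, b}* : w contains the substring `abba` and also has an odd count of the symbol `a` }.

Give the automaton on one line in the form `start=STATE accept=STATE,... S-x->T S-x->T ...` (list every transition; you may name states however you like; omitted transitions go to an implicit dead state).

start=s0 accept=s9 s0-a->s1 s0-b->s0 s1-a->s2 s1-b->s3 s2-a->s1 s2-b->s4 s3-a->s2 s3-b->s5 s4-a->s1 s4-b->s6 s5-a->s7 s5-b->s8 s6-a->s9 s6-b->s0 s7-a->s9 s7-b->s7 s8-a->s2 s8-b->s8 s9-a->s7 s9-b->s9

Build one automaton per condition and run them in lockstep. The first has 5 states tracking whether and how much of `abba` has been seen; the second has 2 states tracking the count of `a`s modulo 2. A product state is a pair (one from each), accepting exactly when both do.
With 10 states:
        a   b  
>  s0   s1  s0 
   s1   s2  s3 
   s2   s1  s4 
   s3   s2  s5 
   s4   s1  s6 
   s5   s7  s8 
   s6   s9  s0 
   s7   s9  s7 
   s8   s2  s8 
 * s9   s7  s9 
(> = start, * = accepting)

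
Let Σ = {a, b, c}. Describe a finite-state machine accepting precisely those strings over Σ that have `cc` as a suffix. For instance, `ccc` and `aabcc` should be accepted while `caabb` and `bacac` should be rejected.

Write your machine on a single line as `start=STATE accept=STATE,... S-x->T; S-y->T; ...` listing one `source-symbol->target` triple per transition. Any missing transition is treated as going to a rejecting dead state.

start=s0; accept=s2; s0-a->s0; s0-b->s0; s0-c->s1; s1-a->s0; s1-b->s0; s1-c->s2; s2-a->s0; s2-b->s0; s2-c->s2

Remember how much of `cc` the current input suffix matches. State s0 means no match yet; s1 means the last symbol is `c`; s2 means the last 2 symbols are `cc`. Only s2 accepts. On a mismatch, fall back to the longest proper suffix that is still a prefix of `cc`.
        a   b   c  
>  s0   s0  s0  s1 
   s1   s0  s0  s2 
 * s2   s0  s0  s2 
(> = start, * = accepting)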